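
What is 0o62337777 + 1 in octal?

0o62340000

The trailing 4 digits are 7 (max in base 8), so adding 1 cascades: they roll to 0 and the next digit up increments.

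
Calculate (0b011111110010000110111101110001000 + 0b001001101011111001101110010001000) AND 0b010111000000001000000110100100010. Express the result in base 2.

Add column by column in base 2, right to left:
  0+0 = 0
  0+0 = 0
  0+0 = 0
  1+1 = 0 carry 1
  0+0+1 = 1
  0+0 = 0
  0+0 = 0
  1+1 = 0 carry 1
  1+0+1 = 0 carry 1
  1+0+1 = 0 carry 1
  0+1+1 = 0 carry 1
  1+1+1 = 1 carry 1
  1+1+1 = 1 carry 1
  1+0+1 = 0 carry 1
  1+1+1 = 1 carry 1
  0+1+1 = 0 carry 1
  1+0+1 = 0 carry 1
  1+0+1 = 0 carry 1
  0+1+1 = 0 carry 1
  0+1+1 = 0 carry 1
  0+1+1 = 0 carry 1
  0+1+1 = 0 carry 1
  1+1+1 = 1 carry 1
  0+0+1 = 1
  0+1 = 1
  1+0 = 1
  1+1 = 0 carry 1
  1+1+1 = 1 carry 1
  1+0+1 = 0 carry 1
  1+0+1 = 0 carry 1
  1+1+1 = 1 carry 1
  1+0+1 = 0 carry 1
  final carry 1
Sum = 0b101001011110000000101100000010000; now AND with 0b010111000000001000000110100100010:
  101001011110000000101100000010000
& 010111000000001000000110100100010
= 000001000000000000000100000000000

0b1000000000000000100000000000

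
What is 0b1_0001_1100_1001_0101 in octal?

Group the bits in threes: 010 001 110 010 010 101 → 216225.

0o216225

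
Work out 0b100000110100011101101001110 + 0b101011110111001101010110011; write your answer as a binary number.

0b1001100101011101011000000001

Add column by column in base 2, right to left:
  0+1 = 1
  1+1 = 0 carry 1
  1+0+1 = 0 carry 1
  1+0+1 = 0 carry 1
  0+1+1 = 0 carry 1
  0+1+1 = 0 carry 1
  1+0+1 = 0 carry 1
  0+1+1 = 0 carry 1
  1+0+1 = 0 carry 1
  1+1+1 = 1 carry 1
  0+0+1 = 1
  1+1 = 0 carry 1
  1+1+1 = 1 carry 1
  1+0+1 = 0 carry 1
  0+0+1 = 1
  0+1 = 1
  0+1 = 1
  1+1 = 0 carry 1
  0+0+1 = 1
  1+1 = 0 carry 1
  1+1+1 = 1 carry 1
  0+1+1 = 0 carry 1
  0+1+1 = 0 carry 1
  0+0+1 = 1
  0+1 = 1
  0+0 = 0
  1+1 = 0 carry 1
  final carry 1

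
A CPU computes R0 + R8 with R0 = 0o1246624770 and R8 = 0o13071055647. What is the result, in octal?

0o14337702637

Add column by column in base 8, right to left:
  0+7 = 7
  7+4 = 3 carry 1
  7+6+1 = 6 carry 1
  4+5+1 = 2 carry 1
  2+5+1 = 0 carry 1
  6+0+1 = 7
  6+1 = 7
  4+7 = 3 carry 1
  2+0+1 = 3
  1+3 = 4
  0+1 = 1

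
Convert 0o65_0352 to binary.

0b110101000011101010

Each octal digit is 3 bits: 6=110 5=101 0=000 3=011 5=101 2=010.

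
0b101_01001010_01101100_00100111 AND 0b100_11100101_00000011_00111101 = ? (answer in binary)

0b100010000000000000000100101

AND bit by bit (1 only where both bits are 1):
  101010010100110110000100111
& 100111001010000001100111101
= 100010000000000000000100101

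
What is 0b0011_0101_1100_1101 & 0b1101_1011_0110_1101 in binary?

0b0001000101001101

AND bit by bit (1 only where both bits are 1):
  0011010111001101
& 1101101101101101
= 0001000101001101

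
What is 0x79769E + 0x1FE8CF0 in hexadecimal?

Add column by column in base 16, right to left:
  E+0 = E
  9+F = 8 carry 1
  6+C+1 = 3 carry 1
  7+8+1 = 0 carry 1
  9+E+1 = 8 carry 1
  7+F+1 = 7 carry 1
  0+1+1 = 2

0x278038E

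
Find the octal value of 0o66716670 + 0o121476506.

Add column by column in base 8, right to left:
  0+6 = 6
  7+0 = 7
  6+5 = 3 carry 1
  6+6+1 = 5 carry 1
  1+7+1 = 1 carry 1
  7+4+1 = 4 carry 1
  6+1+1 = 0 carry 1
  6+2+1 = 1 carry 1
  0+1+1 = 2

0o210415376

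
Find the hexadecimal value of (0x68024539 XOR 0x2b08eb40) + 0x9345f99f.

First 0x68024539 XOR 0x2b08eb40 = 0x430aae79.
Add column by column in base 16, right to left:
  9+f = 8 carry 1
  7+9+1 = 1 carry 1
  e+9+1 = 8 carry 1
  a+f+1 = a carry 1
  a+5+1 = 0 carry 1
  0+4+1 = 5
  3+3 = 6
  4+9 = d

0xd650a818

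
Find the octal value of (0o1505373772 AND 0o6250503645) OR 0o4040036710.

0o1505373772 AND 0o6250503645 = 0o0000103640.
Then OR with 0o4040036710.

0o4040137750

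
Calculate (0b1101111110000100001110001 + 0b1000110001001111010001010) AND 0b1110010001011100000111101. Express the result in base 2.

Add column by column in base 2, right to left:
  1+0 = 1
  0+1 = 1
  0+0 = 0
  0+1 = 1
  1+0 = 1
  1+0 = 1
  1+0 = 1
  0+1 = 1
  0+0 = 0
  0+1 = 1
  0+1 = 1
  1+1 = 0 carry 1
  0+1+1 = 0 carry 1
  0+0+1 = 1
  0+0 = 0
  0+1 = 1
  1+0 = 1
  1+0 = 1
  1+0 = 1
  1+1 = 0 carry 1
  1+1+1 = 1 carry 1
  1+0+1 = 0 carry 1
  0+0+1 = 1
  1+0 = 1
  1+1 = 0 carry 1
  final carry 1
Sum = 0b10110101111010011011111011; now AND with 0b1110010001011100000111101:
  10110101111010011011111011
& 01110010001011100000111101
= 00110000001010000000111001

0b110000001010000000111001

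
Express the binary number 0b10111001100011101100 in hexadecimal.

Group the bits into nibbles: 1011 1001 1000 1110 1100 → B98EC.

0xB98EC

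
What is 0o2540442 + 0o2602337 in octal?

0o5343001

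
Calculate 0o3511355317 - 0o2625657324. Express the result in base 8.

0o663475773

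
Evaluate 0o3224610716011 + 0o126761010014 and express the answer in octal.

0o3353571726025

Add column by column in base 8, right to left:
  1+4 = 5
  1+1 = 2
  0+0 = 0
  6+0 = 6
  1+1 = 2
  7+0 = 7
  0+1 = 1
  1+6 = 7
  6+7 = 5 carry 1
  4+6+1 = 3 carry 1
  2+2+1 = 5
  2+1 = 3
  3+0 = 3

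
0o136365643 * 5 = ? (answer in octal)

0o730315057

Multiply each base-8 digit by 5, carrying:
  3×5 = 15 → write 7 carry 1
  4×5+1 = 21 → write 5 carry 2
  6×5+2 = 32 → write 0 carry 4
  5×5+4 = 29 → write 5 carry 3
  6×5+3 = 33 → write 1 carry 4
  3×5+4 = 19 → write 3 carry 2
  6×5+2 = 32 → write 0 carry 4
  3×5+4 = 19 → write 3 carry 2
  1×5+2 = 7 → write 7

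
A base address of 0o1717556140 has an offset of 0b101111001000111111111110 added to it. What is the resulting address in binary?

0o1717556140 = 0b1111001111101101110001100000 in binary.
Add column by column in base 2, right to left:
  0+0 = 0
  0+1 = 1
  0+1 = 1
  0+1 = 1
  0+1 = 1
  1+1 = 0 carry 1
  1+1+1 = 1 carry 1
  0+1+1 = 0 carry 1
  0+1+1 = 0 carry 1
  0+1+1 = 0 carry 1
  1+1+1 = 1 carry 1
  1+1+1 = 1 carry 1
  1+0+1 = 0 carry 1
  0+0+1 = 1
  1+0 = 1
  1+1 = 0 carry 1
  0+0+1 = 1
  1+0 = 1
  1+1 = 0 carry 1
  1+1+1 = 1 carry 1
  1+1+1 = 1 carry 1
  1+1+1 = 1 carry 1
  0+0+1 = 1
  0+1 = 1
  1+0 = 1
  1+0 = 1
  1+0 = 1
  1+0 = 1

0b1111111110110110110001011110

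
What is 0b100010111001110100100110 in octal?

Group the bits in threes: 100 010 111 001 110 100 100 110 → 42716446.

0o42716446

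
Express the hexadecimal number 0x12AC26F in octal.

Expand each hex digit to 4 bits: 1=0001 2=0010 A=1010 C=1100 2=0010 6=0110 F=1111.
Group the bits in threes: 001 001 010 101 100 001 001 101 111 → 112541157.

0o112541157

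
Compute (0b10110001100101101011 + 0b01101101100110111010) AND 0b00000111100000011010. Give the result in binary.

Add column by column in base 2, right to left:
  1+0 = 1
  1+1 = 0 carry 1
  0+0+1 = 1
  1+1 = 0 carry 1
  0+1+1 = 0 carry 1
  1+1+1 = 1 carry 1
  1+0+1 = 0 carry 1
  0+1+1 = 0 carry 1
  1+1+1 = 1 carry 1
  0+0+1 = 1
  0+0 = 0
  1+1 = 0 carry 1
  1+1+1 = 1 carry 1
  0+0+1 = 1
  0+1 = 1
  0+1 = 1
  1+0 = 1
  1+1 = 0 carry 1
  0+1+1 = 0 carry 1
  1+0+1 = 0 carry 1
  final carry 1
Sum = 0b100011111001100100101; now AND with 0b00000111100000011010:
  100011111001100100101
& 000000111100000011010
= 000000111000000000000

0b111000000000000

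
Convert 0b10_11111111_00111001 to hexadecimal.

0x2ff39

Group the bits into nibbles: 0010 1111 1111 0011 1001 → 2ff39.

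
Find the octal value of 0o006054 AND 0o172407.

0o002004

AND each oct digit independently (no carries):
  0&1=0, 0&7=0, 6&2=2, 0&4=0, 5&0=0, 4&7=4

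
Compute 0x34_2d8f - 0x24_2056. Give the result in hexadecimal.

0x100d39

Subtract column by column in base 16:
  f-6 → 9
  8-5 → 3
  d-0 → d
  2-2 → 0
  4-4 → 0
  3-2 → 1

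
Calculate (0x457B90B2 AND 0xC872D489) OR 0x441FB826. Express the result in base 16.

0x447FB8A6

0x457B90B2 AND 0xC872D489 = 0x40729080.
Then OR with 0x441FB826.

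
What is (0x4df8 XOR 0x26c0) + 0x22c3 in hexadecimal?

First 0x4df8 XOR 0x26c0 = 0x6b38.
Add column by column in base 16, right to left:
  8+3 = b
  3+c = f
  b+2 = d
  6+2 = 8

0x8dfb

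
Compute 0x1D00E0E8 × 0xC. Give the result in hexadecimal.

0x15C0A8AE0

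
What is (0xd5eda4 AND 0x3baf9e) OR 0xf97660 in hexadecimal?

0xd5eda4 AND 0x3baf9e = 0x11ad84.
Then OR with 0xf97660.

0xf9ffe4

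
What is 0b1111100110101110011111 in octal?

Group the bits in threes: 001 111 100 110 101 110 011 111 → 17465637.

0o17465637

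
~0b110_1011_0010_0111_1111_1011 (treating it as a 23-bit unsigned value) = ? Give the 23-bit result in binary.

0b00101001101100000000100

Invert each bit: 11010110010011111111011 → 00101001101100000000100.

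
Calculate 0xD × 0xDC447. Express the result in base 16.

0xB2F79B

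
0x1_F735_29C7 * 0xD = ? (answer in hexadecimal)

Multiply each base-16 digit by 13, carrying:
  7×13 = 91 → write B carry 5
  C×13+5 = 161 → write 1 carry 10
  9×13+10 = 127 → write F carry 7
  2×13+7 = 33 → write 1 carry 2
  5×13+2 = 67 → write 3 carry 4
  3×13+4 = 43 → write B carry 2
  7×13+2 = 93 → write D carry 5
  F×13+5 = 200 → write 8 carry 12
  1×13+12 = 25 → write 9 carry 1
  remaining carry: 1

0x198DB31F1B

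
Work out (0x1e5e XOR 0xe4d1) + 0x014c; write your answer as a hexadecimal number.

0xfbdb

First 0x1e5e XOR 0xe4d1 = 0xfa8f.
Add column by column in base 16, right to left:
  f+c = b carry 1
  8+4+1 = d
  a+1 = b
  f+0 = f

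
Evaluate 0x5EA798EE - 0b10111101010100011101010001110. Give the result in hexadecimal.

0b10111101010100011101010001110 = 0x17AA3A8E in hexadecimal.
Subtract column by column in base 16:
  E-E → 0
  E-8 → 6
  8-A → E (borrow)
  9-3-1 → 5
  7-A → D (borrow)
  A-A-1 → F (borrow)
  E-7-1 → 6
  5-1 → 4

0x46FD5E60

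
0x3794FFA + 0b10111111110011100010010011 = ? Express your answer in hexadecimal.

0x678888D

0b10111111110011100010010011 = 0x2FF3893 in hexadecimal.
Add column by column in base 16, right to left:
  A+3 = D
  F+9 = 8 carry 1
  F+8+1 = 8 carry 1
  4+3+1 = 8
  9+F = 8 carry 1
  7+F+1 = 7 carry 1
  3+2+1 = 6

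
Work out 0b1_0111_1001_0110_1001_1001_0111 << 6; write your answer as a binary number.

0b1011110010110100110010111000000

Left shift by 6: append 6 zero bits.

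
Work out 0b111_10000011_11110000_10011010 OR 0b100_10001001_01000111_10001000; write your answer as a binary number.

OR bit by bit (1 where either bit is 1):
  111100000111111000010011010
| 100100010010100011110001000
= 111100010111111011110011010

0b111100010111111011110011010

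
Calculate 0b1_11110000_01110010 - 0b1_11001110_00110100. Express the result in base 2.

0b10001000111110

Subtract column by column in base 2:
  0-0 → 0
  1-0 → 1
  0-1 → 1 (borrow)
  0-0-1 → 1 (borrow)
  1-1-1 → 1 (borrow)
  1-1-1 → 1 (borrow)
  1-0-1 → 0
  0-0 → 0
  0-0 → 0
  0-1 → 1 (borrow)
  0-1-1 → 0 (borrow)
  0-1-1 → 0 (borrow)
  1-0-1 → 0
  1-0 → 1
  1-1 → 0
  1-1 → 0
  1-1 → 0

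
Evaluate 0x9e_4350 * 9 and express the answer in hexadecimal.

Multiply each base-16 digit by 9, carrying:
  0×9 = 0 → write 0
  5×9 = 45 → write d carry 2
  3×9+2 = 29 → write d carry 1
  4×9+1 = 37 → write 5 carry 2
  e×9+2 = 128 → write 0 carry 8
  9×9+8 = 89 → write 9 carry 5
  remaining carry: 5

0x5905dd0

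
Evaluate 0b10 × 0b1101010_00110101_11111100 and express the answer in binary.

0b110101000110101111111000

Multiply each base-2 digit by 2, carrying:
  0×2 = 0 → write 0
  0×2 = 0 → write 0
  1×2 = 2 → write 0 carry 1
  1×2+1 = 3 → write 1 carry 1
  1×2+1 = 3 → write 1 carry 1
  1×2+1 = 3 → write 1 carry 1
  1×2+1 = 3 → write 1 carry 1
  1×2+1 = 3 → write 1 carry 1
  1×2+1 = 3 → write 1 carry 1
  0×2+1 = 1 → write 1
  1×2 = 2 → write 0 carry 1
  0×2+1 = 1 → write 1
  1×2 = 2 → write 0 carry 1
  1×2+1 = 3 → write 1 carry 1
  0×2+1 = 1 → write 1
  0×2 = 0 → write 0
  0×2 = 0 → write 0
  1×2 = 2 → write 0 carry 1
  0×2+1 = 1 → write 1
  1×2 = 2 → write 0 carry 1
  0×2+1 = 1 → write 1
  1×2 = 2 → write 0 carry 1
  1×2+1 = 3 → write 1 carry 1
  remaining carry: 1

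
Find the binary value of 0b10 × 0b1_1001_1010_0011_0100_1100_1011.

0b11001101000110100110010110

Multiply each base-2 digit by 2, carrying:
  1×2 = 2 → write 0 carry 1
  1×2+1 = 3 → write 1 carry 1
  0×2+1 = 1 → write 1
  1×2 = 2 → write 0 carry 1
  0×2+1 = 1 → write 1
  0×2 = 0 → write 0
  1×2 = 2 → write 0 carry 1
  1×2+1 = 3 → write 1 carry 1
  0×2+1 = 1 → write 1
  0×2 = 0 → write 0
  1×2 = 2 → write 0 carry 1
  0×2+1 = 1 → write 1
  1×2 = 2 → write 0 carry 1
  1×2+1 = 3 → write 1 carry 1
  0×2+1 = 1 → write 1
  0×2 = 0 → write 0
  0×2 = 0 → write 0
  1×2 = 2 → write 0 carry 1
  0×2+1 = 1 → write 1
  1×2 = 2 → write 0 carry 1
  1×2+1 = 3 → write 1 carry 1
  0×2+1 = 1 → write 1
  0×2 = 0 → write 0
  1×2 = 2 → write 0 carry 1
  1×2+1 = 3 → write 1 carry 1
  remaining carry: 1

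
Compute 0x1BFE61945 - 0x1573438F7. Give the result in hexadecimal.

Subtract column by column in base 16:
  5-7 → E (borrow)
  4-F-1 → 4 (borrow)
  9-8-1 → 0
  1-3 → E (borrow)
  6-4-1 → 1
  E-3 → B
  F-7 → 8
  B-5 → 6
  1-1 → 0

0x68B1E04E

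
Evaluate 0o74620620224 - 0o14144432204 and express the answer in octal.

0o60454166020

Subtract column by column in base 8:
  4-4 → 0
  2-0 → 2
  2-2 → 0
  0-2 → 6 (borrow)
  2-3-1 → 6 (borrow)
  6-4-1 → 1
  0-4 → 4 (borrow)
  2-4-1 → 5 (borrow)
  6-1-1 → 4
  4-4 → 0
  7-1 → 6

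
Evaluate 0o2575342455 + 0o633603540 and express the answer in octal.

0o3431146215

Add column by column in base 8, right to left:
  5+0 = 5
  5+4 = 1 carry 1
  4+5+1 = 2 carry 1
  2+3+1 = 6
  4+0 = 4
  3+6 = 1 carry 1
  5+3+1 = 1 carry 1
  7+3+1 = 3 carry 1
  5+6+1 = 4 carry 1
  2+0+1 = 3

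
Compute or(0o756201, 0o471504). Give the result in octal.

OR each oct digit independently (no carries):
  7|4=7, 5|7=7, 6|1=7, 2|5=7, 0|0=0, 1|4=5

0o777705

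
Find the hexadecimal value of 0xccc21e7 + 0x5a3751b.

0x126f9702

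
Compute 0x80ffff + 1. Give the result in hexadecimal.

The trailing 4 digits are F (max in base 16), so adding 1 cascades: they roll to 0 and the next digit up increments.

0x810000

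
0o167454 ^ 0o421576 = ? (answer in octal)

0o546122

XOR each oct digit independently (no carries):
  1^4=5, 6^2=4, 7^1=6, 4^5=1, 5^7=2, 4^6=2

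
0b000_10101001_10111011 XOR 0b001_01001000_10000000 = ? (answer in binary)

0b0011110000100111011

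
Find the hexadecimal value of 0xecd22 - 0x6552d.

0x877f5

Subtract column by column in base 16:
  2-d → 5 (borrow)
  2-2-1 → f (borrow)
  d-5-1 → 7
  c-5 → 7
  e-6 → 8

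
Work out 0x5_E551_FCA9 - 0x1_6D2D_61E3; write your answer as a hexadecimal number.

Subtract column by column in base 16:
  9-3 → 6
  A-E → C (borrow)
  C-1-1 → A
  F-6 → 9
  1-D → 4 (borrow)
  5-2-1 → 2
  5-D → 8 (borrow)
  E-6-1 → 7
  5-1 → 4

0x478249AC6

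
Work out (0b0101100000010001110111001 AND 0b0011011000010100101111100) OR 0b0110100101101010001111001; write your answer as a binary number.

0b111100101111010101111001

0b0101100000010001110111001 AND 0b0011011000010100101111100 = 0b0001000000010000100111000.
Then OR with 0b0110100101101010001111001.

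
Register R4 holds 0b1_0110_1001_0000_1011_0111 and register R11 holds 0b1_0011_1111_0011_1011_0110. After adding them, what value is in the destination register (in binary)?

0b1010101000010001101101

Add column by column in base 2, right to left:
  1+0 = 1
  1+1 = 0 carry 1
  1+1+1 = 1 carry 1
  0+0+1 = 1
  1+1 = 0 carry 1
  1+1+1 = 1 carry 1
  0+0+1 = 1
  1+1 = 0 carry 1
  0+1+1 = 0 carry 1
  0+1+1 = 0 carry 1
  0+0+1 = 1
  0+0 = 0
  1+1 = 0 carry 1
  0+1+1 = 0 carry 1
  0+1+1 = 0 carry 1
  1+1+1 = 1 carry 1
  0+1+1 = 0 carry 1
  1+1+1 = 1 carry 1
  1+0+1 = 0 carry 1
  0+0+1 = 1
  1+1 = 0 carry 1
  final carry 1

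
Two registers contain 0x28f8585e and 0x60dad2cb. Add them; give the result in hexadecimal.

Add column by column in base 16, right to left:
  e+b = 9 carry 1
  5+c+1 = 2 carry 1
  8+2+1 = b
  5+d = 2 carry 1
  8+a+1 = 3 carry 1
  f+d+1 = d carry 1
  8+0+1 = 9
  2+6 = 8

0x89d32b29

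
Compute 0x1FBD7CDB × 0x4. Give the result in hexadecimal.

0x7EF5F36C

Multiply each base-16 digit by 4, carrying:
  B×4 = 44 → write C carry 2
  D×4+2 = 54 → write 6 carry 3
  C×4+3 = 51 → write 3 carry 3
  7×4+3 = 31 → write F carry 1
  D×4+1 = 53 → write 5 carry 3
  B×4+3 = 47 → write F carry 2
  F×4+2 = 62 → write E carry 3
  1×4+3 = 7 → write 7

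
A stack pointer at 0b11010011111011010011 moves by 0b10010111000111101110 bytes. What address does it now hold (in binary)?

0b101101011000011000001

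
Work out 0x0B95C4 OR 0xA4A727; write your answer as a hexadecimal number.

OR each hex digit independently (no carries):
  0|A=A, B|4=F, 9|A=B, 5|7=7, C|2=E, 4|7=7

0xAFB7E7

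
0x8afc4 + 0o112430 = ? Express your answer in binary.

0b10010100010011011100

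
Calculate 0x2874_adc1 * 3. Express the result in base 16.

Multiply each base-16 digit by 3, carrying:
  1×3 = 3 → write 3
  c×3 = 36 → write 4 carry 2
  d×3+2 = 41 → write 9 carry 2
  a×3+2 = 32 → write 0 carry 2
  4×3+2 = 14 → write e
  7×3 = 21 → write 5 carry 1
  8×3+1 = 25 → write 9 carry 1
  2×3+1 = 7 → write 7

0x795e0943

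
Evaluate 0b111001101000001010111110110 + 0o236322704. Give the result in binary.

0b1001101011011011101110111010

0o236322704 = 0b10011110011010010111000100 in binary.
Add column by column in base 2, right to left:
  0+0 = 0
  1+0 = 1
  1+1 = 0 carry 1
  0+0+1 = 1
  1+0 = 1
  1+0 = 1
  1+1 = 0 carry 1
  1+1+1 = 1 carry 1
  1+1+1 = 1 carry 1
  0+0+1 = 1
  1+1 = 0 carry 1
  0+0+1 = 1
  1+0 = 1
  0+1 = 1
  0+0 = 0
  0+1 = 1
  0+1 = 1
  0+0 = 0
  1+0 = 1
  0+1 = 1
  1+1 = 0 carry 1
  1+1+1 = 1 carry 1
  0+1+1 = 0 carry 1
  0+0+1 = 1
  1+0 = 1
  1+1 = 0 carry 1
  1+0+1 = 0 carry 1
  final carry 1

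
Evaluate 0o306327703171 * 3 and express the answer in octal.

0o1123207511553

Multiply each base-8 digit by 3, carrying:
  1×3 = 3 → write 3
  7×3 = 21 → write 5 carry 2
  1×3+2 = 5 → write 5
  3×3 = 9 → write 1 carry 1
  0×3+1 = 1 → write 1
  7×3 = 21 → write 5 carry 2
  7×3+2 = 23 → write 7 carry 2
  2×3+2 = 8 → write 0 carry 1
  3×3+1 = 10 → write 2 carry 1
  6×3+1 = 19 → write 3 carry 2
  0×3+2 = 2 → write 2
  3×3 = 9 → write 1 carry 1
  remaining carry: 1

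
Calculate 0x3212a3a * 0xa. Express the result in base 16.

0x1f4ba644

Multiply each base-16 digit by 10, carrying:
  a×10 = 100 → write 4 carry 6
  3×10+6 = 36 → write 4 carry 2
  a×10+2 = 102 → write 6 carry 6
  2×10+6 = 26 → write a carry 1
  1×10+1 = 11 → write b
  2×10 = 20 → write 4 carry 1
  3×10+1 = 31 → write f carry 1
  remaining carry: 1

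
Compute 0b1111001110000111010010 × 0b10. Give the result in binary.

0b11110011100001110100100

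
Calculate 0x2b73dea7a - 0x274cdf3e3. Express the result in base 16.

0x426ff697

Subtract column by column in base 16:
  a-3 → 7
  7-e → 9 (borrow)
  a-3-1 → 6
  e-f → f (borrow)
  d-d-1 → f (borrow)
  3-c-1 → 6 (borrow)
  7-4-1 → 2
  b-7 → 4
  2-2 → 0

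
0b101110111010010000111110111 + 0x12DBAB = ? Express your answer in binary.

0b101111011111111110110100010

0x12DBAB = 0b100101101101110101011 in binary.
Add column by column in base 2, right to left:
  1+1 = 0 carry 1
  1+1+1 = 1 carry 1
  1+0+1 = 0 carry 1
  0+1+1 = 0 carry 1
  1+0+1 = 0 carry 1
  1+1+1 = 1 carry 1
  1+0+1 = 0 carry 1
  1+1+1 = 1 carry 1
  1+1+1 = 1 carry 1
  0+1+1 = 0 carry 1
  0+0+1 = 1
  0+1 = 1
  0+1 = 1
  1+0 = 1
  0+1 = 1
  0+1 = 1
  1+0 = 1
  0+1 = 1
  1+0 = 1
  1+0 = 1
  1+1 = 0 carry 1
  0+0+1 = 1
  1+0 = 1
  1+0 = 1
  1+0 = 1
  0+0 = 0
  1+0 = 1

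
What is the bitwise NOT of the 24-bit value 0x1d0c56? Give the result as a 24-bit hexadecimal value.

0xe2f3a9

Each hex digit d becomes f−d:
  1→e, d→2, 0→f, c→3, 5→a, 6→9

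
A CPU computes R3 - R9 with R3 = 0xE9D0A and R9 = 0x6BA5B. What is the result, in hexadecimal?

0x7E2AF

Subtract column by column in base 16:
  A-B → F (borrow)
  0-5-1 → A (borrow)
  D-A-1 → 2
  9-B → E (borrow)
  E-6-1 → 7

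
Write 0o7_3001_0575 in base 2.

Each octal digit is 3 bits: 7=111 3=011 0=000 0=000 1=001 0=000 5=101 7=111 5=101.

0b111011000000001000101111101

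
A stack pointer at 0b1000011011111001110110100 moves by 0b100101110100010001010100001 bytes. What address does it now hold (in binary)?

0b101110010000001011001010101

Add column by column in base 2, right to left:
  0+1 = 1
  0+0 = 0
  1+0 = 1
  0+0 = 0
  1+0 = 1
  1+1 = 0 carry 1
  0+0+1 = 1
  1+1 = 0 carry 1
  1+0+1 = 0 carry 1
  1+1+1 = 1 carry 1
  0+0+1 = 1
  0+0 = 0
  1+0 = 1
  1+1 = 0 carry 1
  1+0+1 = 0 carry 1
  1+0+1 = 0 carry 1
  1+0+1 = 0 carry 1
  0+1+1 = 0 carry 1
  1+0+1 = 0 carry 1
  1+1+1 = 1 carry 1
  0+1+1 = 0 carry 1
  0+1+1 = 0 carry 1
  0+0+1 = 1
  0+1 = 1
  1+0 = 1
  0+0 = 0
  0+1 = 1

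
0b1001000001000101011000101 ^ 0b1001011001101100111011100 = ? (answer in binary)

0b0000011000101001100011001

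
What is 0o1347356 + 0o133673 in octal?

Add column by column in base 8, right to left:
  6+3 = 1 carry 1
  5+7+1 = 5 carry 1
  3+6+1 = 2 carry 1
  7+3+1 = 3 carry 1
  4+3+1 = 0 carry 1
  3+1+1 = 5
  1+0 = 1

0o1503251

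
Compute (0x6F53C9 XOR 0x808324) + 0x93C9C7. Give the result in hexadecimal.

0x1839AB4

First 0x6F53C9 XOR 0x808324 = 0xEFD0ED.
Add column by column in base 16, right to left:
  D+7 = 4 carry 1
  E+C+1 = B carry 1
  0+9+1 = A
  D+C = 9 carry 1
  F+3+1 = 3 carry 1
  E+9+1 = 8 carry 1
  final carry 1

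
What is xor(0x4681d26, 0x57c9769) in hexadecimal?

XOR each hex digit independently (no carries):
  4^5=1, 6^7=1, 8^c=4, 1^9=8, d^7=a, 2^6=4, 6^9=f

0x1148a4f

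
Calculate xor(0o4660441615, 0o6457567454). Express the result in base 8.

XOR each oct digit independently (no carries):
  4^6=2, 6^4=2, 6^5=3, 0^7=7, 4^5=1, 4^6=2, 1^7=6, 6^4=2, 1^5=4, 5^4=1

0o2237126241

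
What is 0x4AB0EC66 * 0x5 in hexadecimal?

Multiply each base-16 digit by 5, carrying:
  6×5 = 30 → write E carry 1
  6×5+1 = 31 → write F carry 1
  C×5+1 = 61 → write D carry 3
  E×5+3 = 73 → write 9 carry 4
  0×5+4 = 4 → write 4
  B×5 = 55 → write 7 carry 3
  A×5+3 = 53 → write 5 carry 3
  4×5+3 = 23 → write 7 carry 1
  remaining carry: 1

0x175749DFE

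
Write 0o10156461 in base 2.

Each octal digit is 3 bits: 1=001 0=000 1=001 5=101 6=110 4=100 6=110 1=001.

0b1000001101110100110001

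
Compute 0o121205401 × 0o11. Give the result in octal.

0o1333261411

Multiply each base-8 digit by 9, carrying:
  1×9 = 9 → write 1 carry 1
  0×9+1 = 1 → write 1
  4×9 = 36 → write 4 carry 4
  5×9+4 = 49 → write 1 carry 6
  0×9+6 = 6 → write 6
  2×9 = 18 → write 2 carry 2
  1×9+2 = 11 → write 3 carry 1
  2×9+1 = 19 → write 3 carry 2
  1×9+2 = 11 → write 3 carry 1
  remaining carry: 1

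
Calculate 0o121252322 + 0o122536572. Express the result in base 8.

Add column by column in base 8, right to left:
  2+2 = 4
  2+7 = 1 carry 1
  3+5+1 = 1 carry 1
  2+6+1 = 1 carry 1
  5+3+1 = 1 carry 1
  2+5+1 = 0 carry 1
  1+2+1 = 4
  2+2 = 4
  1+1 = 2

0o244011114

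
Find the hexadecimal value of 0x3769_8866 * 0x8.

0x1BB4C4330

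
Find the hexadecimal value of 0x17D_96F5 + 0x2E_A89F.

Add column by column in base 16, right to left:
  5+F = 4 carry 1
  F+9+1 = 9 carry 1
  6+8+1 = F
  9+A = 3 carry 1
  D+E+1 = C carry 1
  7+2+1 = A
  1+0 = 1

0x1AC3F94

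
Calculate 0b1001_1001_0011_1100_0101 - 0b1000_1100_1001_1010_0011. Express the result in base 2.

Subtract column by column in base 2:
  1-1 → 0
  0-1 → 1 (borrow)
  1-0-1 → 0
  0-0 → 0
  0-0 → 0
  0-1 → 1 (borrow)
  1-0-1 → 0
  1-1 → 0
  1-1 → 0
  1-0 → 1
  0-0 → 0
  0-1 → 1 (borrow)
  1-0-1 → 0
  0-0 → 0
  0-1 → 1 (borrow)
  1-1-1 → 1 (borrow)
  1-0-1 → 0
  0-0 → 0
  0-0 → 0
  1-1 → 0

0b1100101000100010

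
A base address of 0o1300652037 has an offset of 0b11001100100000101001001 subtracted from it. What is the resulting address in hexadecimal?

0xA9D12D6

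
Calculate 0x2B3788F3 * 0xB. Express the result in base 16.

0x1DB62E271

Multiply each base-16 digit by 11, carrying:
  3×11 = 33 → write 1 carry 2
  F×11+2 = 167 → write 7 carry 10
  8×11+10 = 98 → write 2 carry 6
  8×11+6 = 94 → write E carry 5
  7×11+5 = 82 → write 2 carry 5
  3×11+5 = 38 → write 6 carry 2
  B×11+2 = 123 → write B carry 7
  2×11+7 = 29 → write D carry 1
  remaining carry: 1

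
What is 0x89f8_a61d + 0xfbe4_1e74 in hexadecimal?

0x185dcc491

Add column by column in base 16, right to left:
  d+4 = 1 carry 1
  1+7+1 = 9
  6+e = 4 carry 1
  a+1+1 = c
  8+4 = c
  f+e = d carry 1
  9+b+1 = 5 carry 1
  8+f+1 = 8 carry 1
  final carry 1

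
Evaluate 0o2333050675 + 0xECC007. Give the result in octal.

0xECC007 = 0o73140007 in octal.
Add column by column in base 8, right to left:
  5+7 = 4 carry 1
  7+0+1 = 0 carry 1
  6+0+1 = 7
  0+0 = 0
  5+4 = 1 carry 1
  0+1+1 = 2
  3+3 = 6
  3+7 = 2 carry 1
  3+0+1 = 4
  2+0 = 2

0o2426210704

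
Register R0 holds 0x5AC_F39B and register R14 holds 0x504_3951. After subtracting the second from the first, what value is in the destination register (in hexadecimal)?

0xA8BA4A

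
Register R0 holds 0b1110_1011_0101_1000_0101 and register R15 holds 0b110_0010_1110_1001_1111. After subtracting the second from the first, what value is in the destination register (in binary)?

0b10001000011011100110

Subtract column by column in base 2:
  1-1 → 0
  0-1 → 1 (borrow)
  1-1-1 → 1 (borrow)
  0-1-1 → 0 (borrow)
  0-1-1 → 0 (borrow)
  0-0-1 → 1 (borrow)
  0-0-1 → 1 (borrow)
  1-1-1 → 1 (borrow)
  1-0-1 → 0
  0-1 → 1 (borrow)
  1-1-1 → 1 (borrow)
  0-1-1 → 0 (borrow)
  1-0-1 → 0
  1-1 → 0
  0-0 → 0
  1-0 → 1
  0-0 → 0
  1-1 → 0
  1-1 → 0
  1-0 → 1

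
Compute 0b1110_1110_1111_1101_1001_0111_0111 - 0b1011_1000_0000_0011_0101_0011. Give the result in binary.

Subtract column by column in base 2:
  1-1 → 0
  1-1 → 0
  1-0 → 1
  0-0 → 0
  1-1 → 0
  1-0 → 1
  1-1 → 0
  0-0 → 0
  1-1 → 0
  0-1 → 1 (borrow)
  0-0-1 → 1 (borrow)
  1-0-1 → 0
  1-0 → 1
  0-0 → 0
  1-0 → 1
  1-0 → 1
  1-0 → 1
  1-0 → 1
  1-0 → 1
  1-1 → 0
  0-1 → 1 (borrow)
  1-1-1 → 1 (borrow)
  1-0-1 → 0
  1-1 → 0
  0-0 → 0
  1-0 → 1
  1-0 → 1
  1-0 → 1

0b1110001101111101011000100100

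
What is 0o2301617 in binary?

Each octal digit is 3 bits: 2=010 3=011 0=000 1=001 6=110 1=001 7=111.

0b10011000001110001111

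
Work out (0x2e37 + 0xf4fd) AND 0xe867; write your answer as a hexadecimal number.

Add column by column in base 16, right to left:
  7+d = 4 carry 1
  3+f+1 = 3 carry 1
  e+4+1 = 3 carry 1
  2+f+1 = 2 carry 1
  final carry 1
Sum = 0x12334; now AND with 0xe867:
  1&0=0, 2&e=2, 3&8=0, 3&6=2, 4&7=4

0x2024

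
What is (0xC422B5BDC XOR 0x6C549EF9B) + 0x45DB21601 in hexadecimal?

0xEE514CA48

First 0xC422B5BDC XOR 0x6C549EF9B = 0xA8762B447.
Add column by column in base 16, right to left:
  7+1 = 8
  4+0 = 4
  4+6 = A
  B+1 = C
  2+2 = 4
  6+B = 1 carry 1
  7+D+1 = 5 carry 1
  8+5+1 = E
  A+4 = E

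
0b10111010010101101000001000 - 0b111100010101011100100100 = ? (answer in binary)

0b1111110000000001011100100

Subtract column by column in base 2:
  0-0 → 0
  0-0 → 0
  0-1 → 1 (borrow)
  1-0-1 → 0
  0-0 → 0
  0-1 → 1 (borrow)
  0-0-1 → 1 (borrow)
  0-0-1 → 1 (borrow)
  0-1-1 → 0 (borrow)
  1-1-1 → 1 (borrow)
  0-1-1 → 0 (borrow)
  1-0-1 → 0
  1-1 → 0
  0-0 → 0
  1-1 → 0
  0-0 → 0
  1-1 → 0
  0-0 → 0
  0-0 → 0
  1-0 → 1
  0-1 → 1 (borrow)
  1-1-1 → 1 (borrow)
  1-1-1 → 1 (borrow)
  1-1-1 → 1 (borrow)
  0-0-1 → 1 (borrow)
  1-0-1 → 0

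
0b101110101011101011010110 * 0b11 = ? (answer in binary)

0b10001100000011000010000010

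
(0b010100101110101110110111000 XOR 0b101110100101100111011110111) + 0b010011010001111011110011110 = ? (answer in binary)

0b1001101011101000101011101101

First 0b010100101110101110110111000 XOR 0b101110100101100111011110111 = 0b111010001011001001101001111.
Add column by column in base 2, right to left:
  1+0 = 1
  1+1 = 0 carry 1
  1+1+1 = 1 carry 1
  1+1+1 = 1 carry 1
  0+1+1 = 0 carry 1
  0+0+1 = 1
  1+0 = 1
  0+1 = 1
  1+1 = 0 carry 1
  1+1+1 = 1 carry 1
  0+1+1 = 0 carry 1
  0+0+1 = 1
  1+1 = 0 carry 1
  0+1+1 = 0 carry 1
  0+1+1 = 0 carry 1
  1+1+1 = 1 carry 1
  1+0+1 = 0 carry 1
  0+0+1 = 1
  1+0 = 1
  0+1 = 1
  0+0 = 0
  0+1 = 1
  1+1 = 0 carry 1
  0+0+1 = 1
  1+0 = 1
  1+1 = 0 carry 1
  1+0+1 = 0 carry 1
  final carry 1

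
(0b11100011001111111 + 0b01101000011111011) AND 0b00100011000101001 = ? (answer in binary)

0b11000101000

Add column by column in base 2, right to left:
  1+1 = 0 carry 1
  1+1+1 = 1 carry 1
  1+0+1 = 0 carry 1
  1+1+1 = 1 carry 1
  1+1+1 = 1 carry 1
  1+1+1 = 1 carry 1
  1+1+1 = 1 carry 1
  0+1+1 = 0 carry 1
  0+0+1 = 1
  1+0 = 1
  1+0 = 1
  0+0 = 0
  0+1 = 1
  0+0 = 0
  1+1 = 0 carry 1
  1+1+1 = 1 carry 1
  1+0+1 = 0 carry 1
  final carry 1
Sum = 0b101001011101111010; now AND with 0b00100011000101001:
  101001011101111010
& 000100011000101001
= 000000011000101000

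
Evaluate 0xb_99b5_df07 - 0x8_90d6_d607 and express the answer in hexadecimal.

0x308df0900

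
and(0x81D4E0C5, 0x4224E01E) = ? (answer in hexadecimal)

AND each hex digit independently (no carries):
  8&4=0, 1&2=0, D&2=0, 4&4=4, E&E=E, 0&0=0, C&1=0, 5&E=4

0x0004E004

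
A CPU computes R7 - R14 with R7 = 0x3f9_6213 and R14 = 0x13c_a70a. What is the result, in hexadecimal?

0x2bcbb09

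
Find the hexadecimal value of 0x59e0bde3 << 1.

0xb3c17bc6

1 bits is not a whole number of base-16 digits; in binary: 1011001111000001011110111100011 << 1 = 10110011110000010111101111000110.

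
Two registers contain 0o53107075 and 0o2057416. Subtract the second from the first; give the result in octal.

0o51027457

Subtract column by column in base 8:
  5-6 → 7 (borrow)
  7-1-1 → 5
  0-4 → 4 (borrow)
  7-7-1 → 7 (borrow)
  0-5-1 → 2 (borrow)
  1-0-1 → 0
  3-2 → 1
  5-0 → 5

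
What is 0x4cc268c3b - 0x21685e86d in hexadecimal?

Subtract column by column in base 16:
  b-d → e (borrow)
  3-6-1 → c (borrow)
  c-8-1 → 3
  8-e → a (borrow)
  6-5-1 → 0
  2-8 → a (borrow)
  c-6-1 → 5
  c-1 → b
  4-2 → 2

0x2b5a0a3ce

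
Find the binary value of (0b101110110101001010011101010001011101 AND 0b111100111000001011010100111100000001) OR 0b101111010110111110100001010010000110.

0b101110110101001010011101010001011101 AND 0b111100111000001011010100111100000001 = 0b101100110000001010010100010000000001.
Then OR with 0b101111010110111110100001010010000110.

0b101111110110111110110101010010000111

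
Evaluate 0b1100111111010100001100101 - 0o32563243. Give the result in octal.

0b1100111111010100001100101 = 0o147724145 in octal.
Subtract column by column in base 8:
  5-3 → 2
  4-4 → 0
  1-2 → 7 (borrow)
  4-3-1 → 0
  2-6 → 4 (borrow)
  7-5-1 → 1
  7-2 → 5
  4-3 → 1
  1-0 → 1

0o115140702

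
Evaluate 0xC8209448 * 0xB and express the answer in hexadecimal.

0x899665F18

Multiply each base-16 digit by 11, carrying:
  8×11 = 88 → write 8 carry 5
  4×11+5 = 49 → write 1 carry 3
  4×11+3 = 47 → write F carry 2
  9×11+2 = 101 → write 5 carry 6
  0×11+6 = 6 → write 6
  2×11 = 22 → write 6 carry 1
  8×11+1 = 89 → write 9 carry 5
  C×11+5 = 137 → write 9 carry 8
  remaining carry: 8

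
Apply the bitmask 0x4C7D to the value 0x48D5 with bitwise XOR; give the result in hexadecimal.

XOR each hex digit independently (no carries):
  4^4=0, 8^C=4, D^7=A, 5^D=8

0x04A8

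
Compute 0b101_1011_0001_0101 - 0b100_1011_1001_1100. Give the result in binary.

0b111101111001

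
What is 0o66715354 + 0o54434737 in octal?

0o143352313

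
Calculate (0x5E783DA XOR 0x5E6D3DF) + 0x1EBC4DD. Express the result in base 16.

First 0x5E783DA XOR 0x5E6D3DF = 0x0015005.
Add column by column in base 16, right to left:
  5+D = 2 carry 1
  0+D+1 = E
  0+4 = 4
  5+C = 1 carry 1
  1+B+1 = D
  0+E = E
  0+1 = 1

0x1ED14E2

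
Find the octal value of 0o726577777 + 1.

0o726600000

The trailing 5 digits are 7 (max in base 8), so adding 1 cascades: they roll to 0 and the next digit up increments.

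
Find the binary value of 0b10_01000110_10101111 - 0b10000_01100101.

0b100011011001001010

Subtract column by column in base 2:
  1-1 → 0
  1-0 → 1
  1-1 → 0
  1-0 → 1
  0-0 → 0
  1-1 → 0
  0-1 → 1 (borrow)
  1-0-1 → 0
  0-0 → 0
  1-0 → 1
  1-0 → 1
  0-0 → 0
  0-1 → 1 (borrow)
  0-0-1 → 1 (borrow)
  1-0-1 → 0
  0-0 → 0
  0-0 → 0
  1-0 → 1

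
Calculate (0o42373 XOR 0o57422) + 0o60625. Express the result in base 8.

0o76576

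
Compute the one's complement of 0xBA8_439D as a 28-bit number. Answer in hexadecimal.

0x457BC62

Each hex digit d becomes F−d:
  B→4, A→5, 8→7, 4→B, 3→C, 9→6, D→2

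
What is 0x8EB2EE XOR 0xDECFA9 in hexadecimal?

XOR each hex digit independently (no carries):
  8^D=5, E^E=0, B^C=7, 2^F=D, E^A=4, E^9=7

0x507D47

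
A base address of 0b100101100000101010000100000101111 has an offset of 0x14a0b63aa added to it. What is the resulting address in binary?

0b1001110110001000000110101111011001

0x14a0b63aa = 0b101001010000010110110001110101010 in binary.
Add column by column in base 2, right to left:
  1+0 = 1
  1+1 = 0 carry 1
  1+0+1 = 0 carry 1
  1+1+1 = 1 carry 1
  0+0+1 = 1
  1+1 = 0 carry 1
  0+0+1 = 1
  0+1 = 1
  0+1 = 1
  0+1 = 1
  0+0 = 0
  1+0 = 1
  0+0 = 0
  0+1 = 1
  0+1 = 1
  0+0 = 0
  1+1 = 0 carry 1
  0+1+1 = 0 carry 1
  1+0+1 = 0 carry 1
  0+1+1 = 0 carry 1
  1+0+1 = 0 carry 1
  0+0+1 = 1
  0+0 = 0
  0+0 = 0
  0+0 = 0
  0+1 = 1
  1+0 = 1
  1+1 = 0 carry 1
  0+0+1 = 1
  1+0 = 1
  0+1 = 1
  0+0 = 0
  1+1 = 0 carry 1
  final carry 1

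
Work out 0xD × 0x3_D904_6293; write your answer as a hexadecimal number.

Multiply each base-16 digit by 13, carrying:
  3×13 = 39 → write 7 carry 2
  9×13+2 = 119 → write 7 carry 7
  2×13+7 = 33 → write 1 carry 2
  6×13+2 = 80 → write 0 carry 5
  4×13+5 = 57 → write 9 carry 3
  0×13+3 = 3 → write 3
  9×13 = 117 → write 5 carry 7
  D×13+7 = 176 → write 0 carry 11
  3×13+11 = 50 → write 2 carry 3
  remaining carry: 3

0x3205390177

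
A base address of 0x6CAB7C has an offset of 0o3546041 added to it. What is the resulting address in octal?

0o36673635

0x6CAB7C = 0o33125574 in octal.
Add column by column in base 8, right to left:
  4+1 = 5
  7+4 = 3 carry 1
  5+0+1 = 6
  5+6 = 3 carry 1
  2+4+1 = 7
  1+5 = 6
  3+3 = 6
  3+0 = 3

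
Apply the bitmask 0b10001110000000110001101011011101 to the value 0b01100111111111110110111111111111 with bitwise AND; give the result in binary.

AND bit by bit (1 only where both bits are 1):
  01100111111111110110111111111111
& 10001110000000110001101011011101
= 00000110000000110000101011011101

0b00000110000000110000101011011101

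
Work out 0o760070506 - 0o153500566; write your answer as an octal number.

Subtract column by column in base 8:
  6-6 → 0
  0-6 → 2 (borrow)
  5-5-1 → 7 (borrow)
  0-0-1 → 7 (borrow)
  7-0-1 → 6
  0-5 → 3 (borrow)
  0-3-1 → 4 (borrow)
  6-5-1 → 0
  7-1 → 6

0o604367720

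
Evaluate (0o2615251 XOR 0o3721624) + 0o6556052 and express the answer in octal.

0o7712547

First 0o2615251 XOR 0o3721624 = 0o1134475.
Add column by column in base 8, right to left:
  5+2 = 7
  7+5 = 4 carry 1
  4+0+1 = 5
  4+6 = 2 carry 1
  3+5+1 = 1 carry 1
  1+5+1 = 7
  1+6 = 7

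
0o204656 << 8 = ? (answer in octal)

8 bits is not a whole number of base-8 digits; in binary: 10000100110101110 << 8 = 1000010011010111000000000.

0o102327000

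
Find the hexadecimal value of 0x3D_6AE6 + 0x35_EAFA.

0x7355E0

Add column by column in base 16, right to left:
  6+A = 0 carry 1
  E+F+1 = E carry 1
  A+A+1 = 5 carry 1
  6+E+1 = 5 carry 1
  D+5+1 = 3 carry 1
  3+3+1 = 7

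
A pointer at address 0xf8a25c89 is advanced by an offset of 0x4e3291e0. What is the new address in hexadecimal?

Add column by column in base 16, right to left:
  9+0 = 9
  8+e = 6 carry 1
  c+1+1 = e
  5+9 = e
  2+2 = 4
  a+3 = d
  8+e = 6 carry 1
  f+4+1 = 4 carry 1
  final carry 1

0x146d4ee69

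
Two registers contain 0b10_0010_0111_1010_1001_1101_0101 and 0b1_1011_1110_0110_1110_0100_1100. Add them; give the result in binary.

0b11111001100001100000100001

Add column by column in base 2, right to left:
  1+0 = 1
  0+0 = 0
  1+1 = 0 carry 1
  0+1+1 = 0 carry 1
  1+0+1 = 0 carry 1
  0+0+1 = 1
  1+1 = 0 carry 1
  1+0+1 = 0 carry 1
  1+0+1 = 0 carry 1
  0+1+1 = 0 carry 1
  0+1+1 = 0 carry 1
  1+1+1 = 1 carry 1
  0+0+1 = 1
  1+1 = 0 carry 1
  0+1+1 = 0 carry 1
  1+0+1 = 0 carry 1
  1+0+1 = 0 carry 1
  1+1+1 = 1 carry 1
  1+1+1 = 1 carry 1
  0+1+1 = 0 carry 1
  0+1+1 = 0 carry 1
  1+1+1 = 1 carry 1
  0+0+1 = 1
  0+1 = 1
  0+1 = 1
  1+0 = 1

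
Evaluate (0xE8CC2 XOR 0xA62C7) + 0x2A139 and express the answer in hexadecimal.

0x78F3E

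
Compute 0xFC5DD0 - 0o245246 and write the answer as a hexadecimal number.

0o245246 = 0x14AA6 in hexadecimal.
Subtract column by column in base 16:
  0-6 → A (borrow)
  D-A-1 → 2
  D-A → 3
  5-4 → 1
  C-1 → B
  F-0 → F

0xFB132A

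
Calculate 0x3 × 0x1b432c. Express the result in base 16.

Multiply each base-16 digit by 3, carrying:
  c×3 = 36 → write 4 carry 2
  2×3+2 = 8 → write 8
  3×3 = 9 → write 9
  4×3 = 12 → write c
  b×3 = 33 → write 1 carry 2
  1×3+2 = 5 → write 5

0x51c984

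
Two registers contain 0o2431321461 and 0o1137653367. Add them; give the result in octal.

0o3571175050

Add column by column in base 8, right to left:
  1+7 = 0 carry 1
  6+6+1 = 5 carry 1
  4+3+1 = 0 carry 1
  1+3+1 = 5
  2+5 = 7
  3+6 = 1 carry 1
  1+7+1 = 1 carry 1
  3+3+1 = 7
  4+1 = 5
  2+1 = 3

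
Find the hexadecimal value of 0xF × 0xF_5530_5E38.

0xE5FDD58548

Multiply each base-16 digit by 15, carrying:
  8×15 = 120 → write 8 carry 7
  3×15+7 = 52 → write 4 carry 3
  E×15+3 = 213 → write 5 carry 13
  5×15+13 = 88 → write 8 carry 5
  0×15+5 = 5 → write 5
  3×15 = 45 → write D carry 2
  5×15+2 = 77 → write D carry 4
  5×15+4 = 79 → write F carry 4
  F×15+4 = 229 → write 5 carry 14
  remaining carry: E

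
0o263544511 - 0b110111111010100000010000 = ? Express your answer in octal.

0b110111111010100000010000 = 0o67724020 in octal.
Subtract column by column in base 8:
  1-0 → 1
  1-2 → 7 (borrow)
  5-0-1 → 4
  4-4 → 0
  4-2 → 2
  5-7 → 6 (borrow)
  3-7-1 → 3 (borrow)
  6-6-1 → 7 (borrow)
  2-0-1 → 1

0o173620471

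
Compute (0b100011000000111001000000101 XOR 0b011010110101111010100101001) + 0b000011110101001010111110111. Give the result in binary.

First 0b100011000000111001000000101 XOR 0b011010110101111010100101001 = 0b111001110101000011100101100.
Add column by column in base 2, right to left:
  0+1 = 1
  0+1 = 1
  1+1 = 0 carry 1
  1+0+1 = 0 carry 1
  0+1+1 = 0 carry 1
  1+1+1 = 1 carry 1
  0+1+1 = 0 carry 1
  0+1+1 = 0 carry 1
  1+1+1 = 1 carry 1
  1+0+1 = 0 carry 1
  1+1+1 = 1 carry 1
  0+0+1 = 1
  0+1 = 1
  0+0 = 0
  0+0 = 0
  1+1 = 0 carry 1
  0+0+1 = 1
  1+1 = 0 carry 1
  0+0+1 = 1
  1+1 = 0 carry 1
  1+1+1 = 1 carry 1
  1+1+1 = 1 carry 1
  0+1+1 = 0 carry 1
  0+0+1 = 1
  1+0 = 1
  1+0 = 1
  1+0 = 1

0b111101101010001110100100011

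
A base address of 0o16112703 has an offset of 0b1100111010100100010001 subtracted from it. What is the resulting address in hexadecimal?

0x4ECB2

0o16112703 = 0x3895C3 in hexadecimal.
0b1100111010100100010001 = 0x33A911 in hexadecimal.
Subtract column by column in base 16:
  3-1 → 2
  C-1 → B
  5-9 → C (borrow)
  9-A-1 → E (borrow)
  8-3-1 → 4
  3-3 → 0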